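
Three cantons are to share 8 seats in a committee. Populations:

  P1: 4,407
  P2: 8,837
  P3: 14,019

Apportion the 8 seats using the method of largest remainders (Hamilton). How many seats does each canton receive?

P1 1; P2 3; P3 4

Standard divisor: 27263 ÷ 8 ≈ 3407.875.
Standard quotas: P1 1.2932, P2 2.5931, P3 4.1137.
Lower quotas: P1 1, P2 2, P3 4 (sum 7, leaving 1 seat).
Remainders in descending order: P2 0.5931, P1 0.2932, P3 0.1137.
The surplus seat goes to P2.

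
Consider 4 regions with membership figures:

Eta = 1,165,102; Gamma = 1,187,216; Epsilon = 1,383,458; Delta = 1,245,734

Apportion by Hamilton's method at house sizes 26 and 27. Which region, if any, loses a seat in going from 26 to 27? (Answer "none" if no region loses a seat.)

At 26 seats: Eta 6, Gamma 6, Epsilon 7, Delta 7.
At 27 seats: Eta 6, Gamma 6, Epsilon 8, Delta 7.
No region's allocation decreased.

none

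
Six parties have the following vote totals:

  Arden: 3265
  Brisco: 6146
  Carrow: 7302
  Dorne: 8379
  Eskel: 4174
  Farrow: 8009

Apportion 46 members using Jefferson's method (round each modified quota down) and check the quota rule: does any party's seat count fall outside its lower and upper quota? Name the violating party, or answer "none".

none

Standard quotas: Arden 4.029, Brisco 7.585, Carrow 9.011, Dorne 10.340, Eskel 5.151, Farrow 9.884.
Jefferson allocation: Arden 4, Brisco 8, Carrow 9, Dorne 10, Eskel 5, Farrow 10.
Every allocation lies between the lower and upper quota.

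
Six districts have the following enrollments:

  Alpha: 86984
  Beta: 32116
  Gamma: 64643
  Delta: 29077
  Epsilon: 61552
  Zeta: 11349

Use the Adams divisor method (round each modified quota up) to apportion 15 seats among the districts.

Alpha=4, Beta=2, Gamma=3, Delta=2, Epsilon=3, Zeta=1

Standard divisor 285721/15 ≈ 19048.067; standard quotas: Alpha 4.567, Beta 1.686, Gamma 3.394, Delta 1.527, Epsilon 3.231, Zeta 0.596.
Rounding up gives 5, 2, 4, 2, 4, 1 = 18 seats, so the divisor must be adjusted.
With modified divisor 25400: modified quotas Alpha 3.425, Beta 1.264, Gamma 2.545, Delta 1.145, Epsilon 2.423, Zeta 0.447.
Rounding up: Alpha 4, Beta 2, Gamma 3, Delta 2, Epsilon 3, Zeta 1 (total 15).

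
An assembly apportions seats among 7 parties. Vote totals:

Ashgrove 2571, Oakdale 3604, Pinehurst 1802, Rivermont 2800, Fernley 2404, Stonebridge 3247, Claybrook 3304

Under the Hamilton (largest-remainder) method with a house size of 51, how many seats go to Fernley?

6

Total 19732; standard divisor 19732/51 ≈ 386.902.
Standard quotas: Ashgrove 6.645, Oakdale 9.315, Pinehurst 4.658, Rivermont 7.237, Fernley 6.213, Stonebridge 8.392, Claybrook 8.540.
Lower quotas: Ashgrove 6, Oakdale 9, Pinehurst 4, Rivermont 7, Fernley 6, Stonebridge 8, Claybrook 8 (sum 48, leaving 3 seats).
Remainders in descending order: Pinehurst 0.658, Ashgrove 0.645, Claybrook 0.540, Stonebridge 0.392, Oakdale 0.315, Rivermont 0.237, Fernley 0.213.
The surplus seats go to Pinehurst, Ashgrove, Claybrook.
Fernley receives 6.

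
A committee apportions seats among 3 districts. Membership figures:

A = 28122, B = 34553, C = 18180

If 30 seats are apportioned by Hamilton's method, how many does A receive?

The standard divisor is 80855/30 ≈ 2695.167.
Standard quotas: A 10.4342, B 12.8204, C 6.7454.
Lower quotas: A 10, B 12, C 6 (sum 28, leaving 2 seats).
Remainders in descending order: B 0.8204, C 0.7454, A 0.4342.
Largest remainders: B, C receive the extra seats.
A receives 10.

10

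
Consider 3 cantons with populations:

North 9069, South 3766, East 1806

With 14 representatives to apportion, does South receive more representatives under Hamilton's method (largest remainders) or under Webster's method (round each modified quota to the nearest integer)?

Webster

Hamilton: North 9, South 3, East 2.
Webster: North 8, South 4, East 2.
South gets 3 under Hamilton and 4 under Webster.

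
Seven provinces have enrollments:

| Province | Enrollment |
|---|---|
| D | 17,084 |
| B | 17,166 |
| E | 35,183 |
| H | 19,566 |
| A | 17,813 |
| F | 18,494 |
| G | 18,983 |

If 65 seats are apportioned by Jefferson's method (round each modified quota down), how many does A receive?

8

Standard divisor 144289/65 ≈ 2219.831; standard quotas: D 7.696, B 7.733, E 15.849, H 8.814, A 8.024, F 8.331, G 8.552.
Rounding down gives 7, 7, 15, 8, 8, 8, 8 = 61 seats, so the divisor must be adjusted.
With modified divisor 2120: modified quotas D 8.058, B 8.097, E 16.596, H 9.229, A 8.402, F 8.724, G 8.954.
Rounding down: D 8, B 8, E 16, H 9, A 8, F 8, G 8 (total 65).
A receives 8.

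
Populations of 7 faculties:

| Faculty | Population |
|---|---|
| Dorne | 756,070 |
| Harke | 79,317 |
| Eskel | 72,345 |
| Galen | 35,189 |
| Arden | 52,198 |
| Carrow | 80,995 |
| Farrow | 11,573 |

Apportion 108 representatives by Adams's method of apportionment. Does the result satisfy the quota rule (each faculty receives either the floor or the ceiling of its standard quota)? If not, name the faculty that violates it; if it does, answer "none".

Dorne

Standard quotas: Dorne 75.073, Harke 7.876, Eskel 7.183, Galen 3.494, Arden 5.183, Carrow 8.042, Farrow 1.149.
Adams allocation: Dorne 73, Harke 8, Eskel 7, Galen 4, Arden 6, Carrow 8, Farrow 2.
Dorne has quota 75.073 (lower 75, upper 76) but receives 73 — outside the quota interval.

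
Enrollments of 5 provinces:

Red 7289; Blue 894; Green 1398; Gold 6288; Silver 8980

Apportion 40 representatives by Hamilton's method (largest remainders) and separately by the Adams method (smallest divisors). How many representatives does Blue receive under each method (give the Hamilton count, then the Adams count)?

Hamilton: Red 12, Blue 1, Green 2, Gold 10, Silver 15.
Adams: Red 11, Blue 2, Green 3, Gold 10, Silver 14.
Blue gets 1 under Hamilton and 2 under Adams.

1 and 2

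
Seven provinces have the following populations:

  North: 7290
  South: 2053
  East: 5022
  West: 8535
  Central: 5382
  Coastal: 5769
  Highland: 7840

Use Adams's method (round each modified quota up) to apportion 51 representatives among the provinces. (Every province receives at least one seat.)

North 9, South 3, East 6, West 10, Central 7, Coastal 7, Highland 9

Standard divisor 41891/51 ≈ 821.392; standard quotas: North 8.875, South 2.499, East 6.114, West 10.391, Central 6.552, Coastal 7.023, Highland 9.545.
Rounding up gives 9, 3, 7, 11, 7, 8, 10 = 55 seats, so the divisor must be adjusted.
With modified divisor 880: modified quotas North 8.284, South 2.333, East 5.707, West 9.699, Central 6.116, Coastal 6.556, Highland 8.909.
Rounding up: North 9, South 3, East 6, West 10, Central 7, Coastal 7, Highland 9 (total 51).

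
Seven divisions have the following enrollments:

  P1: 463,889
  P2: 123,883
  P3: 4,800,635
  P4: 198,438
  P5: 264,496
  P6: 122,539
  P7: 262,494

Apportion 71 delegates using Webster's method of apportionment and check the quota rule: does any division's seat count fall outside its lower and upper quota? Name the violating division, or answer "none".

Standard quotas: P1 5.281, P2 1.410, P3 54.654, P4 2.259, P5 3.011, P6 1.395, P7 2.988.
Webster allocation: P1 5, P2 1, P3 56, P4 2, P5 3, P6 1, P7 3.
P3 has quota 54.654 (lower 54, upper 55) but receives 56 — outside the quota interval.

P3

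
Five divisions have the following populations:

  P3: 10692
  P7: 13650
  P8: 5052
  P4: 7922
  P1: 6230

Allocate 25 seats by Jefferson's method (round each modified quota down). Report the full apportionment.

Standard divisor 43546/25 ≈ 1741.84; standard quotas: P3 6.138, P7 7.837, P8 2.900, P4 4.548, P1 3.577.
Rounding down gives 6, 7, 2, 4, 3 = 22 seats, so the divisor must be adjusted.
With modified divisor 1570: modified quotas P3 6.810, P7 8.694, P8 3.218, P4 5.046, P1 3.968.
Rounding down: P3 6, P7 8, P8 3, P4 5, P1 3 (total 25).

P3 6, P7 8, P8 3, P4 5, P1 3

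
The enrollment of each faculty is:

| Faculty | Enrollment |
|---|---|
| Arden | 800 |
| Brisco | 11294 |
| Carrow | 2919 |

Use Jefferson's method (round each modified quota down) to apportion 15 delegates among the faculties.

Arden: 0; Brisco: 12; Carrow: 3

Standard divisor 15013/15 ≈ 1000.867; standard quotas: Arden 0.799, Brisco 11.284, Carrow 2.916.
Rounding down gives 0, 11, 2 = 13 seats, so the divisor must be adjusted.
With modified divisor 900: modified quotas Arden 0.889, Brisco 12.549, Carrow 3.243.
Rounding down: Arden 0, Brisco 12, Carrow 3 (total 15).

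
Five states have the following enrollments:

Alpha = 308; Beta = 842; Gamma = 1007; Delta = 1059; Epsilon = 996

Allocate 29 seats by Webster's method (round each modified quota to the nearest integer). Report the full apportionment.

Standard divisor 4212/29 ≈ 145.241; standard quotas: Alpha 2.121, Beta 5.797, Gamma 6.933, Delta 7.291, Epsilon 6.858.
Rounding to the nearest integer gives Alpha 2, Beta 6, Gamma 7, Delta 7, Epsilon 7 — total 29, matching the house size, so no adjustment is needed.

Alpha=2; Beta=6; Gamma=7; Delta=7; Epsilon=7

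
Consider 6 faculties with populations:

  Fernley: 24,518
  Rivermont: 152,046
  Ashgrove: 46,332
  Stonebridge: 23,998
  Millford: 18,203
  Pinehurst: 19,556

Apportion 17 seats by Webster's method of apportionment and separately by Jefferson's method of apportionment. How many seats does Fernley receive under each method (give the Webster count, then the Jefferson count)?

2 and 1

Webster: Fernley 2, Rivermont 9, Ashgrove 3, Stonebridge 1, Millford 1, Pinehurst 1.
Jefferson: Fernley 1, Rivermont 10, Ashgrove 3, Stonebridge 1, Millford 1, Pinehurst 1.
Fernley gets 2 under Webster and 1 under Jefferson.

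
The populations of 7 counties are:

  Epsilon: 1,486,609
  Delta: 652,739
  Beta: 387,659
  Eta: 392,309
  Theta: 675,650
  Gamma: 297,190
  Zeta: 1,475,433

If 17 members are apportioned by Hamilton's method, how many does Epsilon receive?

Total 5367589; standard divisor 5367589/17 ≈ 315740.529.
Standard quotas: Epsilon 4.7083, Delta 2.0673, Beta 1.2278, Eta 1.2425, Theta 2.1399, Gamma 0.9412, Zeta 4.6729.
Lower quotas: Epsilon 4, Delta 2, Beta 1, Eta 1, Theta 2, Gamma 0, Zeta 4 (sum 14, leaving 3 seats).
Remainders in descending order: Gamma 0.9412, Epsilon 0.7083, Zeta 0.6729, Eta 0.2425, Beta 0.2278, Theta 0.1399, Delta 0.0673.
Largest remainders: Gamma, Epsilon, Zeta receive the extra seats.
Epsilon receives 5.

5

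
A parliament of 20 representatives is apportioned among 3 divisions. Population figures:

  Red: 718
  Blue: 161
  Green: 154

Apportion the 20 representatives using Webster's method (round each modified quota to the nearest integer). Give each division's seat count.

Red: 14, Blue: 3, Green: 3

Standard divisor 1033/20 ≈ 51.65; standard quotas: Red 13.901, Blue 3.117, Green 2.982.
Rounding to the nearest integer gives Red 14, Blue 3, Green 3 — total 20, matching the house size, so no adjustment is needed.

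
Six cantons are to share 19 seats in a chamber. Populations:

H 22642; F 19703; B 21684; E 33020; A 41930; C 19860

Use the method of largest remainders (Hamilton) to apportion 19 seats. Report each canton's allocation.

H=3, F=2, B=3, E=4, A=5, C=2

Total 158839; standard divisor 158839/19 ≈ 8359.947.
Standard quotas: H 2.7084, F 2.3568, B 2.5938, E 3.9498, A 5.0156, C 2.3756.
Lower quotas: H 2, F 2, B 2, E 3, A 5, C 2 (sum 16, leaving 3 seats).
Remainders in descending order: E 0.9498, H 0.7084, B 0.5938, C 0.3756, F 0.3568, A 0.0156.
Largest remainders: E, H, B receive the extra seats.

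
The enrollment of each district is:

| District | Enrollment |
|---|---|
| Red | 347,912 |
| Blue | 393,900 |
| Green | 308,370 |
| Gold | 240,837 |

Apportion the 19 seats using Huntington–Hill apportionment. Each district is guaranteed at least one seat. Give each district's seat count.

With divisor 69239: modified quotas Red 5.025, Blue 5.689, Green 4.454, Gold 3.478.
Geometric-mean thresholds: Red √(5·6)=5.477, Blue √(5·6)=5.477, Green √(4·5)=4.472, Gold √(3·4)=3.464.
Each quota rounded against its threshold gives Red 5, Blue 6, Green 4, Gold 4 (total 19).

Red: 5; Blue: 6; Green: 4; Gold: 4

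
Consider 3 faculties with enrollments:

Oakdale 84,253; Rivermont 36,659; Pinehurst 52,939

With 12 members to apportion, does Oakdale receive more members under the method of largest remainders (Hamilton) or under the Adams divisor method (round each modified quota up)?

Hamilton: Oakdale 6, Rivermont 2, Pinehurst 4.
Adams: Oakdale 5, Rivermont 3, Pinehurst 4.
Oakdale gets 6 under Hamilton and 5 under Adams.

Hamilton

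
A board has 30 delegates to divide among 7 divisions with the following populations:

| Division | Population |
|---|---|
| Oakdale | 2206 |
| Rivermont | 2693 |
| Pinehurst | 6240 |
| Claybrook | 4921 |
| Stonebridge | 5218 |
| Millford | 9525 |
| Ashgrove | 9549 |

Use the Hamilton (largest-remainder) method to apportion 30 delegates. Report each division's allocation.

Standard divisor: 40352 ÷ 30 ≈ 1345.067.
Standard quotas: Oakdale 1.6401, Rivermont 2.0021, Pinehurst 4.6392, Claybrook 3.6586, Stonebridge 3.8794, Millford 7.0814, Ashgrove 7.0993.
Lower quotas: Oakdale 1, Rivermont 2, Pinehurst 4, Claybrook 3, Stonebridge 3, Millford 7, Ashgrove 7 (sum 27, leaving 3 seats).
Remainders in descending order: Stonebridge 0.8794, Claybrook 0.6586, Oakdale 0.6401, Pinehurst 0.6392, Ashgrove 0.0993, Millford 0.0814, Rivermont 0.0021.
Largest remainders: Stonebridge, Claybrook, Oakdale receive the extra seats.

Oakdale 2; Rivermont 2; Pinehurst 4; Claybrook 4; Stonebridge 4; Millford 7; Ashgrove 7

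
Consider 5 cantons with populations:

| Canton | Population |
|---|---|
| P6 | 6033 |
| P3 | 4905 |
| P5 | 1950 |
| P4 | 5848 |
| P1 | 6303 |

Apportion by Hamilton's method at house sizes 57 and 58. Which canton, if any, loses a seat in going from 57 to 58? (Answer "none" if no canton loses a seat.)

At 57 seats: P6 14, P3 11, P5 5, P4 13, P1 14.
At 58 seats: P6 14, P3 11, P5 4, P4 14, P1 15.
P5 drops from 5 to 4.

P5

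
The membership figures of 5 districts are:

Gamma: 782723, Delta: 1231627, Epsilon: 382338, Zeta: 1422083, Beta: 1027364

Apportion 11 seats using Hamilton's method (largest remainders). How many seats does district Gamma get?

2

Total 4846135; standard divisor 4846135/11 ≈ 440557.727.
Standard quotas: Gamma 1.7767, Delta 2.7956, Epsilon 0.8678, Zeta 3.2279, Beta 2.3320.
Lower quotas: Gamma 1, Delta 2, Epsilon 0, Zeta 3, Beta 2 (sum 8, leaving 3 seats).
Remainders in descending order: Epsilon 0.8678, Delta 0.7956, Gamma 0.7767, Beta 0.3320, Zeta 0.2279.
The surplus seats go to Epsilon, Delta, Gamma.
Gamma receives 2.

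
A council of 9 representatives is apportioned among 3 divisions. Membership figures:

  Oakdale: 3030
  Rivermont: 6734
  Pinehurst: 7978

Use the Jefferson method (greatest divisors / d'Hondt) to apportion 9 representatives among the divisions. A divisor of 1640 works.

Oakdale: 1, Rivermont: 4, Pinehurst: 4

With modified divisor 1640: modified quotas Oakdale 1.848, Rivermont 4.106, Pinehurst 4.865.
Rounding down: Oakdale 1, Rivermont 4, Pinehurst 4 (total 9).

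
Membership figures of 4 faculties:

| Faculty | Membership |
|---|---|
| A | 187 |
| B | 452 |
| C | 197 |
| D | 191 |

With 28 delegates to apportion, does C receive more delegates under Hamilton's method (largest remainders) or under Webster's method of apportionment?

Hamilton: A 5, B 12, C 6, D 5.
Webster: A 5, B 13, C 5, D 5.
C gets 6 under Hamilton and 5 under Webster.

Hamilton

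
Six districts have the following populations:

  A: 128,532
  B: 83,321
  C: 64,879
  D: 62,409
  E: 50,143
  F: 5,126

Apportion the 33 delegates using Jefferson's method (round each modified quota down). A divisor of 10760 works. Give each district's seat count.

A: 11; B: 7; C: 6; D: 5; E: 4; F: 0

With modified divisor 10760: modified quotas A 11.945, B 7.744, C 6.030, D 5.800, E 4.660, F 0.476.
Rounding down: A 11, B 7, C 6, D 5, E 4, F 0 (total 33).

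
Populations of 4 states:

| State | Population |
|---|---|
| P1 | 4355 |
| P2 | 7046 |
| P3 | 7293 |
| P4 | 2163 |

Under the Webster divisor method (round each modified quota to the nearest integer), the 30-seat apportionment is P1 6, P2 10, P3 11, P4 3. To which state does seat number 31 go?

Priority for the next seat is population ÷ (current seats + 0.5).
Priorities: P1 670.000, P2 671.048, P3 634.174, P4 618.000.
Highest priority: P2.

P2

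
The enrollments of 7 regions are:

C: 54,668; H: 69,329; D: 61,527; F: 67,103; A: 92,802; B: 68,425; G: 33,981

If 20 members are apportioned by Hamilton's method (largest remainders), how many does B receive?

Total 447835; standard divisor 447835/20 ≈ 22391.75.
Standard quotas: C 2.4414, H 3.0962, D 2.7478, F 2.9968, A 4.1445, B 3.0558, G 1.5176.
Lower quotas: C 2, H 3, D 2, F 2, A 4, B 3, G 1 (sum 17, leaving 3 seats).
Remainders in descending order: F 0.9968, D 0.7478, G 0.5176, C 0.4414, A 0.1445, H 0.0962, B 0.0558.
Largest remainders: F, D, G receive the extra seats.
B receives 3.

3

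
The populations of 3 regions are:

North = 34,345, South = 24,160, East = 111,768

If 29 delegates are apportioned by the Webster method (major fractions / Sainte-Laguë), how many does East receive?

Standard divisor 170273/29 ≈ 5871.483; standard quotas: North 5.849, South 4.115, East 19.036.
Rounding to the nearest integer gives North 6, South 4, East 19 — total 29, matching the house size, so no adjustment is needed.
East receives 19.

19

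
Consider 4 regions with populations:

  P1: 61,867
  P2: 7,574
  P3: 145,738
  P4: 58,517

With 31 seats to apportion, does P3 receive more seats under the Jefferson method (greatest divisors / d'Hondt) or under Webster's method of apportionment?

Jefferson: P1 7, P2 0, P3 17, P4 7.
Webster: P1 7, P2 1, P3 16, P4 7.
P3 gets 17 under Jefferson and 16 under Webster.

Jefferson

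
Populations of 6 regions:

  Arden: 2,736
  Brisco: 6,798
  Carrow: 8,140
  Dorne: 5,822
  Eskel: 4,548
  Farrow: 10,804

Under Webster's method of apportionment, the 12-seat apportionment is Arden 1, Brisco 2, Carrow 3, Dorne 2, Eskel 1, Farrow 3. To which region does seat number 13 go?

Priority for the next seat is population ÷ (current seats + 0.5).
Priorities: Arden 1824.000, Brisco 2719.200, Carrow 2325.714, Dorne 2328.800, Eskel 3032.000, Farrow 3086.857.
Highest priority: Farrow.

Farrow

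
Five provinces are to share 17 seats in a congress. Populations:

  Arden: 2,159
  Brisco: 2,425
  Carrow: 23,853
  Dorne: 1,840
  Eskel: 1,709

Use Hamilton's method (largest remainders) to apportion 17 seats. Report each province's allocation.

Arden 1; Brisco 1; Carrow 13; Dorne 1; Eskel 1

Total 31986; standard divisor 31986/17 ≈ 1881.529.
Standard quotas: Arden 1.1475, Brisco 1.2888, Carrow 12.6775, Dorne 0.9779, Eskel 0.9083.
Lower quotas: Arden 1, Brisco 1, Carrow 12, Dorne 0, Eskel 0 (sum 14, leaving 3 seats).
Remainders in descending order: Dorne 0.9779, Eskel 0.9083, Carrow 0.6775, Brisco 0.2888, Arden 0.1475.
The surplus seats go to Dorne, Eskel, Carrow.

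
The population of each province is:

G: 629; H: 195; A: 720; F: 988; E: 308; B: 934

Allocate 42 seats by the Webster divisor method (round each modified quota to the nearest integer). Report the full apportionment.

Standard divisor 3774/42 ≈ 89.857; standard quotas: G 7.000, H 2.170, A 8.013, F 10.995, E 3.428, B 10.394.
Rounding to the nearest integer gives 7, 2, 8, 11, 3, 10 = 41 seats, so the divisor must be adjusted.
With modified divisor 88.67: modified quotas G 7.094, H 2.199, A 8.120, F 11.142, E 3.474, B 10.533.
Rounding to the nearest integer: G 7, H 2, A 8, F 11, E 3, B 11 (total 42).

G 7; H 2; A 8; F 11; E 3; B 11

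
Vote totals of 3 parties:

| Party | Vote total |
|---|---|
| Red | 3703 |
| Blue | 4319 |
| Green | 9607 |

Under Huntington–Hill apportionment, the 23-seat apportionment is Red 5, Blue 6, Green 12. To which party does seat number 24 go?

Green

Priority for the next seat is population ÷ (√(s·(s+1))).
Priorities: Red 676.072, Blue 666.436, Green 769.176.
Highest priority: Green.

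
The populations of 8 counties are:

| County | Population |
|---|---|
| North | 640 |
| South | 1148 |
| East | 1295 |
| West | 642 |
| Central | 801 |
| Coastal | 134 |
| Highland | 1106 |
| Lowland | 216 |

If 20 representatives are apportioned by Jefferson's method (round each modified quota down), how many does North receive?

2

Standard divisor 5982/20 ≈ 299.1; standard quotas: North 2.140, South 3.838, East 4.330, West 2.146, Central 2.678, Coastal 0.448, Highland 3.698, Lowland 0.722.
Rounding down gives 2, 3, 4, 2, 2, 0, 3, 0 = 16 seats, so the divisor must be adjusted.
With modified divisor 240: modified quotas North 2.667, South 4.783, East 5.396, West 2.675, Central 3.337, Coastal 0.558, Highland 4.608, Lowland 0.900.
Rounding down: North 2, South 4, East 5, West 2, Central 3, Coastal 0, Highland 4, Lowland 0 (total 20).
North receives 2.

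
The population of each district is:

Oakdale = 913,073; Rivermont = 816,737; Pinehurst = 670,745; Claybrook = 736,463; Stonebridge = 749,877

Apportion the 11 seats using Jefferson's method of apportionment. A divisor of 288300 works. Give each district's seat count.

With modified divisor 288300: modified quotas Oakdale 3.167, Rivermont 2.833, Pinehurst 2.327, Claybrook 2.555, Stonebridge 2.601.
Rounding down: Oakdale 3, Rivermont 2, Pinehurst 2, Claybrook 2, Stonebridge 2 (total 11).

Oakdale: 3, Rivermont: 2, Pinehurst: 2, Claybrook: 2, Stonebridge: 2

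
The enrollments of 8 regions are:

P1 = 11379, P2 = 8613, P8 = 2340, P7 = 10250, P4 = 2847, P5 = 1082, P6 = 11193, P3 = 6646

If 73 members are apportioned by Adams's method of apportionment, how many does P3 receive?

Standard divisor 54350/73 ≈ 744.521; standard quotas: P1 15.284, P2 11.569, P8 3.143, P7 13.767, P4 3.824, P5 1.453, P6 15.034, P3 8.927.
Rounding up gives 16, 12, 4, 14, 4, 2, 16, 9 = 77 seats, so the divisor must be adjusted.
With modified divisor 786: modified quotas P1 14.477, P2 10.958, P8 2.977, P7 13.041, P4 3.622, P5 1.377, P6 14.240, P3 8.455.
Rounding up: P1 15, P2 11, P8 3, P7 14, P4 4, P5 2, P6 15, P3 9 (total 73).
P3 receives 9.

9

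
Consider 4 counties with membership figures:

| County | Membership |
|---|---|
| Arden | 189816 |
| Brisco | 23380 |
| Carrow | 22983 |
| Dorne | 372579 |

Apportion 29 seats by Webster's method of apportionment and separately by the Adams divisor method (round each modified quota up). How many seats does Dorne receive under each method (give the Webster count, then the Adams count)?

Webster: Arden 9, Brisco 1, Carrow 1, Dorne 18.
Adams: Arden 9, Brisco 2, Carrow 1, Dorne 17.
Dorne gets 18 under Webster and 17 under Adams.

18 and 17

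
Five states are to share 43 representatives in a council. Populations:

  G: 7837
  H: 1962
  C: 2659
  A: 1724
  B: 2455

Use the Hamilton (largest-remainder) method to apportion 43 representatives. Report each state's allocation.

G: 20; H: 5; C: 7; A: 5; B: 6

The standard divisor is 16637/43 ≈ 386.907.
Standard quotas: G 20.2555, H 5.0710, C 6.8725, A 4.4559, B 6.3452.
Lower quotas: G 20, H 5, C 6, A 4, B 6 (sum 41, leaving 2 seats).
Remainders in descending order: C 0.8725, A 0.4559, B 0.3452, G 0.2555, H 0.0710.
The surplus seats go to C, A.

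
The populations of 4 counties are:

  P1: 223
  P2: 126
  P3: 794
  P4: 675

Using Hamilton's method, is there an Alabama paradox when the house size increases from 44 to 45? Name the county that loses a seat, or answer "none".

P1

At 44 seats: P1 6, P2 3, P3 19, P4 16.
At 45 seats: P1 5, P2 3, P3 20, P4 17.
P1 drops from 6 to 5.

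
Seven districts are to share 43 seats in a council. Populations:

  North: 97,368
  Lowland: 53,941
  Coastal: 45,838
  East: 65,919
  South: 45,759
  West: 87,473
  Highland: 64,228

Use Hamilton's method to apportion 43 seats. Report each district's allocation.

Total 460526; standard divisor 460526/43 ≈ 10709.907.
Standard quotas: North 9.0914, Lowland 5.0366, Coastal 4.2800, East 6.1550, South 4.2726, West 8.1675, Highland 5.9971.
Lower quotas: North 9, Lowland 5, Coastal 4, East 6, South 4, West 8, Highland 5 (sum 41, leaving 2 seats).
Remainders in descending order: Highland 0.9971, Coastal 0.2800, South 0.2726, West 0.1675, East 0.1550, North 0.0914, Lowland 0.0366.
The surplus seats go to Highland, Coastal.

North: 9, Lowland: 5, Coastal: 5, East: 6, South: 4, West: 8, Highland: 6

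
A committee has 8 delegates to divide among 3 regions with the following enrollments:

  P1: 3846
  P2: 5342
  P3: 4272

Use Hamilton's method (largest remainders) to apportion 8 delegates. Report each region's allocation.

P1 2, P2 3, P3 3

Total 13460; standard divisor 13460/8 ≈ 1682.5.
Standard quotas: P1 2.2859, P2 3.1750, P3 2.5391.
Lower quotas: P1 2, P2 3, P3 2 (sum 7, leaving 1 seat).
Remainders in descending order: P3 0.5391, P1 0.2859, P2 0.1750.
The surplus seat goes to P3.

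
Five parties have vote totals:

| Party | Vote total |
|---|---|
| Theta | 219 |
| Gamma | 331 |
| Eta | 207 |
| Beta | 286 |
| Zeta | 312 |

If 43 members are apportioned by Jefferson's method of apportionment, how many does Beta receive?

Standard divisor 1355/43 ≈ 31.512; standard quotas: Theta 6.950, Gamma 10.504, Eta 6.569, Beta 9.076, Zeta 9.901.
Rounding down gives 6, 10, 6, 9, 9 = 40 seats, so the divisor must be adjusted.
With modified divisor 30: modified quotas Theta 7.300, Gamma 11.033, Eta 6.900, Beta 9.533, Zeta 10.400.
Rounding down: Theta 7, Gamma 11, Eta 6, Beta 9, Zeta 10 (total 43).
Beta receives 9.

9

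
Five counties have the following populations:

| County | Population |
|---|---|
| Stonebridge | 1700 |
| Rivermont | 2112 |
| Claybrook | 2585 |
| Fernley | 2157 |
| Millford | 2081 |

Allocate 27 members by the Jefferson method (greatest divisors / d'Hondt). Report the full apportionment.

Stonebridge: 4; Rivermont: 5; Claybrook: 7; Fernley: 6; Millford: 5

Standard divisor 10635/27 ≈ 393.889; standard quotas: Stonebridge 4.316, Rivermont 5.362, Claybrook 6.563, Fernley 5.476, Millford 5.283.
Rounding down gives 4, 5, 6, 5, 5 = 25 seats, so the divisor must be adjusted.
With modified divisor 356: modified quotas Stonebridge 4.775, Rivermont 5.933, Claybrook 7.261, Fernley 6.059, Millford 5.846.
Rounding down: Stonebridge 4, Rivermont 5, Claybrook 7, Fernley 6, Millford 5 (total 27).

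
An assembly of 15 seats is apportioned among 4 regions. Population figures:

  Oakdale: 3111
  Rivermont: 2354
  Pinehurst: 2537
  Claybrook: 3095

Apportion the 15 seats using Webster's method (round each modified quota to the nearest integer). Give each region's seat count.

Oakdale=4, Rivermont=3, Pinehurst=4, Claybrook=4

Standard divisor 11097/15 ≈ 739.8; standard quotas: Oakdale 4.205, Rivermont 3.182, Pinehurst 3.429, Claybrook 4.184.
Rounding to the nearest integer gives 4, 3, 3, 4 = 14 seats, so the divisor must be adjusted.
With modified divisor 700: modified quotas Oakdale 4.444, Rivermont 3.363, Pinehurst 3.624, Claybrook 4.421.
Rounding to the nearest integer: Oakdale 4, Rivermont 3, Pinehurst 4, Claybrook 4 (total 15).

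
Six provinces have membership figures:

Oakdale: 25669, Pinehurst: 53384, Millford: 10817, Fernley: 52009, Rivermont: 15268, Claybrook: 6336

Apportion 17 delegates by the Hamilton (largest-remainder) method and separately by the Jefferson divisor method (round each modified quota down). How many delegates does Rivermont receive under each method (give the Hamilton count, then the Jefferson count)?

2 and 1

Hamilton: Oakdale 3, Pinehurst 5, Millford 1, Fernley 5, Rivermont 2, Claybrook 1.
Jefferson: Oakdale 3, Pinehurst 6, Millford 1, Fernley 6, Rivermont 1, Claybrook 0.
Rivermont gets 2 under Hamilton and 1 under Jefferson.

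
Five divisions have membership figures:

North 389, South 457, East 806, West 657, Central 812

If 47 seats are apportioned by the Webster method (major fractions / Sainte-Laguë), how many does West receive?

10

Standard divisor 3121/47 ≈ 66.404; standard quotas: North 5.858, South 6.882, East 12.138, West 9.894, Central 12.228.
Rounding to the nearest integer gives North 6, South 7, East 12, West 10, Central 12 — total 47, matching the house size, so no adjustment is needed.
West receives 10.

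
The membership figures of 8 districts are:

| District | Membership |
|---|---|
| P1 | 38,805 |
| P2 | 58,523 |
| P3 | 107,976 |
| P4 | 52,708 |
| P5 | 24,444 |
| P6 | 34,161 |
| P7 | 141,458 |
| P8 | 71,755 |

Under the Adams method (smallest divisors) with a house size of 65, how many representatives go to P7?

Standard divisor 529830/65 ≈ 8151.231; standard quotas: P1 4.761, P2 7.180, P3 13.247, P4 6.466, P5 2.999, P6 4.191, P7 17.354, P8 8.803.
Rounding up gives 5, 8, 14, 7, 3, 5, 18, 9 = 69 seats, so the divisor must be adjusted.
With modified divisor 8700: modified quotas P1 4.460, P2 6.727, P3 12.411, P4 6.058, P5 2.810, P6 3.927, P7 16.260, P8 8.248.
Rounding up: P1 5, P2 7, P3 13, P4 7, P5 3, P6 4, P7 17, P8 9 (total 65).
P7 receives 17.

17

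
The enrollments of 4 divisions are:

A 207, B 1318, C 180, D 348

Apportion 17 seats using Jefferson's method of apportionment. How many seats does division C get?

Standard divisor 2053/17 ≈ 120.765; standard quotas: A 1.714, B 10.914, C 1.491, D 2.882.
Rounding down gives 1, 10, 1, 2 = 14 seats, so the divisor must be adjusted.
With modified divisor 107: modified quotas A 1.935, B 12.318, C 1.682, D 3.252.
Rounding down: A 1, B 12, C 1, D 3 (total 17).
C receives 1.

1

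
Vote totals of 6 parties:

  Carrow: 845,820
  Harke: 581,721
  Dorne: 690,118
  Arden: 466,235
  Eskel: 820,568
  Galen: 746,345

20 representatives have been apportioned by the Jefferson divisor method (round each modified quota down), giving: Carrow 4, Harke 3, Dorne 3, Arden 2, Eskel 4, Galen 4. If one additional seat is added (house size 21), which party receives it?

Dorne

Priority for the next seat is population ÷ (current seats + 1).
Priorities: Carrow 169164.000, Harke 145430.250, Dorne 172529.500, Arden 155411.667, Eskel 164113.600, Galen 149269.000.
Highest priority: Dorne.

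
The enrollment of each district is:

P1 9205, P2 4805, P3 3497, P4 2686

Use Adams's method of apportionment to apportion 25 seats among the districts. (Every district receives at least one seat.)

P1 11, P2 6, P3 4, P4 4

Standard divisor 20193/25 ≈ 807.72; standard quotas: P1 11.396, P2 5.949, P3 4.329, P4 3.325.
Rounding up gives 12, 6, 5, 4 = 27 seats, so the divisor must be adjusted.
With modified divisor 880: modified quotas P1 10.460, P2 5.460, P3 3.974, P4 3.052.
Rounding up: P1 11, P2 6, P3 4, P4 4 (total 25).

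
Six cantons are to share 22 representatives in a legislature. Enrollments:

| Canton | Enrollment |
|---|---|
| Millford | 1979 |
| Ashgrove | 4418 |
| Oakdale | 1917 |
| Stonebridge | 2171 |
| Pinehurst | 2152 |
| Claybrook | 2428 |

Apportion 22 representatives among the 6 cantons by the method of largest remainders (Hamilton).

The standard divisor is 15065/22 ≈ 684.773.
Standard quotas: Millford 2.890, Ashgrove 6.452, Oakdale 2.799, Stonebridge 3.170, Pinehurst 3.143, Claybrook 3.546.
Lower quotas: Millford 2, Ashgrove 6, Oakdale 2, Stonebridge 3, Pinehurst 3, Claybrook 3 (sum 19, leaving 3 seats).
Remainders in descending order: Millford 0.890, Oakdale 0.799, Claybrook 0.546, Ashgrove 0.452, Stonebridge 0.170, Pinehurst 0.143.
Largest remainders: Millford, Oakdale, Claybrook receive the extra seats.

Millford 3, Ashgrove 6, Oakdale 3, Stonebridge 3, Pinehurst 3, Claybrook 4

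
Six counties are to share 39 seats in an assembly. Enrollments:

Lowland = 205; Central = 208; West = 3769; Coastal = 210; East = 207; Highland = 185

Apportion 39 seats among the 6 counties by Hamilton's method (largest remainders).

The standard divisor is 4784/39 ≈ 122.667.
Standard quotas: Lowland 1.671, Central 1.696, West 30.726, Coastal 1.712, East 1.688, Highland 1.508.
Lower quotas: Lowland 1, Central 1, West 30, Coastal 1, East 1, Highland 1 (sum 35, leaving 4 seats).
Remainders in descending order: West 0.726, Coastal 0.712, Central 0.696, East 0.688, Lowland 0.671, Highland 0.508.
The surplus seats go to West, Coastal, Central, East.

Lowland 1, Central 2, West 31, Coastal 2, East 2, Highland 1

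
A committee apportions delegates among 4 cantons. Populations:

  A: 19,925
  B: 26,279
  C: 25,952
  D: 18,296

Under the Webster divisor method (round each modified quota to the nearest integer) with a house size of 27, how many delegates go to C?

8

Standard divisor 90452/27 ≈ 3350.074; standard quotas: A 5.948, B 7.844, C 7.747, D 5.461.
Rounding to the nearest integer gives A 6, B 8, C 8, D 5 — total 27, matching the house size, so no adjustment is needed.
C receives 8.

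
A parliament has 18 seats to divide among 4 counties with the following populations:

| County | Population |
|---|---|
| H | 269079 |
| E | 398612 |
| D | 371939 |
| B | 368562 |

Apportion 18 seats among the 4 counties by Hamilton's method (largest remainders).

H 3, E 5, D 5, B 5

The standard divisor is 1408192/18 ≈ 78232.889.
Standard quotas: H 3.4395, E 5.0952, D 4.7543, B 4.7111.
Lower quotas: H 3, E 5, D 4, B 4 (sum 16, leaving 2 seats).
Remainders in descending order: D 0.7543, B 0.7111, H 0.4395, E 0.0952.
The surplus seats go to D, B.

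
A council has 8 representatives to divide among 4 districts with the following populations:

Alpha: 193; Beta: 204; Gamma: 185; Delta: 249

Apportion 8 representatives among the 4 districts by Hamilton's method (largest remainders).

Alpha 2; Beta 2; Gamma 2; Delta 2

The standard divisor is 831/8 ≈ 103.875.
Standard quotas: Alpha 1.858, Beta 1.964, Gamma 1.781, Delta 2.397.
Lower quotas: Alpha 1, Beta 1, Gamma 1, Delta 2 (sum 5, leaving 3 seats).
Remainders in descending order: Beta 0.964, Alpha 0.858, Gamma 0.781, Delta 0.397.
The surplus seats go to Beta, Alpha, Gamma.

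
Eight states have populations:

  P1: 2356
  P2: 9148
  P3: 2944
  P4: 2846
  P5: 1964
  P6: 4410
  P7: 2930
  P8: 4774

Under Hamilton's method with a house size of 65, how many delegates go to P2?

The standard divisor is 31372/65 ≈ 482.646.
Standard quotas: P1 4.8814, P2 18.9538, P3 6.0997, P4 5.8967, P5 4.0692, P6 9.1371, P7 6.0707, P8 9.8913.
Lower quotas: P1 4, P2 18, P3 6, P4 5, P5 4, P6 9, P7 6, P8 9 (sum 61, leaving 4 seats).
Remainders in descending order: P2 0.9538, P4 0.8967, P8 0.8913, P1 0.8814, P6 0.1371, P3 0.0997, P7 0.0707, P5 0.0692.
Largest remainders: P2, P4, P8, P1 receive the extra seats.
P2 receives 19.

19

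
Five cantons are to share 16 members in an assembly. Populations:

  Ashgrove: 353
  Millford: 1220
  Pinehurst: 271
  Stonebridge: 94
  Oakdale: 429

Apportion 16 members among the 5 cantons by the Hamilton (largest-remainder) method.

Ashgrove 2; Millford 8; Pinehurst 2; Stonebridge 1; Oakdale 3

Standard divisor: 2367 ÷ 16 ≈ 147.938.
Standard quotas: Ashgrove 2.386, Millford 8.247, Pinehurst 1.832, Stonebridge 0.635, Oakdale 2.900.
Lower quotas: Ashgrove 2, Millford 8, Pinehurst 1, Stonebridge 0, Oakdale 2 (sum 13, leaving 3 seats).
Remainders in descending order: Oakdale 0.900, Pinehurst 0.832, Stonebridge 0.635, Ashgrove 0.386, Millford 0.247.
The surplus seats go to Oakdale, Pinehurst, Stonebridge.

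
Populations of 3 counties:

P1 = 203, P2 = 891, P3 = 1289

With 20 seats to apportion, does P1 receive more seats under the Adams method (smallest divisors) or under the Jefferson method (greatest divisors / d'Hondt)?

Adams

Adams: P1 2, P2 7, P3 11.
Jefferson: P1 1, P2 8, P3 11.
P1 gets 2 under Adams and 1 under Jefferson.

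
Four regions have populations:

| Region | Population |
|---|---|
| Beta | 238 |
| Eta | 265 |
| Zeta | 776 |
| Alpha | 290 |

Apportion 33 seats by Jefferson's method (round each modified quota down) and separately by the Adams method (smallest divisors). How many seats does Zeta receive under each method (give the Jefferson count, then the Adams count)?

17 and 16

Jefferson: Beta 5, Eta 5, Zeta 17, Alpha 6.
Adams: Beta 5, Eta 6, Zeta 16, Alpha 6.
Zeta gets 17 under Jefferson and 16 under Adams.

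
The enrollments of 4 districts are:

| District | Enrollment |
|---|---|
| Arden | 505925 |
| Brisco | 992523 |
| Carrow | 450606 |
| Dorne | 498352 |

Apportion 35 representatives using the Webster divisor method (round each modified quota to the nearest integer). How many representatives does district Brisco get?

Standard divisor 2447406/35 ≈ 69925.886; standard quotas: Arden 7.235, Brisco 14.194, Carrow 6.444, Dorne 7.127.
Rounding to the nearest integer gives 7, 14, 6, 7 = 34 seats, so the divisor must be adjusted.
With modified divisor 68900: modified quotas Arden 7.343, Brisco 14.405, Carrow 6.540, Dorne 7.233.
Rounding to the nearest integer: Arden 7, Brisco 14, Carrow 7, Dorne 7 (total 35).
Brisco receives 14.

14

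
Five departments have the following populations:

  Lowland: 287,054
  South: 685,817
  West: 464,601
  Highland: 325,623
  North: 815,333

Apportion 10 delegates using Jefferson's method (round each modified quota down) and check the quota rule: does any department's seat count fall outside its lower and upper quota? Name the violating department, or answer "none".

Standard quotas: Lowland 1.113, South 2.660, West 1.802, Highland 1.263, North 3.162.
Jefferson allocation: Lowland 1, South 3, West 2, Highland 1, North 3.
Every allocation lies between the lower and upper quota.

none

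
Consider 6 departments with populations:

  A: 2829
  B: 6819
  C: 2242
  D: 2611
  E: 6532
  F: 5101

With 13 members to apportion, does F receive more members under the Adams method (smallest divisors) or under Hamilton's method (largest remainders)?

Adams: A 2, B 3, C 1, D 2, E 3, F 2.
Hamilton: A 2, B 3, C 1, D 1, E 3, F 3.
F gets 2 under Adams and 3 under Hamilton.

Hamilton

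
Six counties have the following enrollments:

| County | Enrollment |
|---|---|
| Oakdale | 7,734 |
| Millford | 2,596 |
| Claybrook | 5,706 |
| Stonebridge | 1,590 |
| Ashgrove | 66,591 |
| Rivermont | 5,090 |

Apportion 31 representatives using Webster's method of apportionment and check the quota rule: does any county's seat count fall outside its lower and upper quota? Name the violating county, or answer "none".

Ashgrove

Standard quotas: Oakdale 2.685, Millford 0.901, Claybrook 1.981, Stonebridge 0.552, Ashgrove 23.115, Rivermont 1.767.
Webster allocation: Oakdale 3, Millford 1, Claybrook 2, Stonebridge 1, Ashgrove 22, Rivermont 2.
Ashgrove has quota 23.115 (lower 23, upper 24) but receives 22 — outside the quota interval.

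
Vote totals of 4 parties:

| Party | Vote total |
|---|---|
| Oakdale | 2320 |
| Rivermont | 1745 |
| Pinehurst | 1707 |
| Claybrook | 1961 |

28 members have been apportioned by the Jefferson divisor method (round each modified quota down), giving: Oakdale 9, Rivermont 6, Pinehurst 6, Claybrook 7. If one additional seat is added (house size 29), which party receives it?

Priority for the next seat is population ÷ (current seats + 1).
Priorities: Oakdale 232.000, Rivermont 249.286, Pinehurst 243.857, Claybrook 245.125.
Highest priority: Rivermont.

Rivermont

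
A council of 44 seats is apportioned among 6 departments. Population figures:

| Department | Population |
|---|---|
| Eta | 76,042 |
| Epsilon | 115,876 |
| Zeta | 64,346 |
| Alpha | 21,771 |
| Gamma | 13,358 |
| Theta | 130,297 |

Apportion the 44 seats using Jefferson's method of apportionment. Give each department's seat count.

Eta: 8; Epsilon: 12; Zeta: 7; Alpha: 2; Gamma: 1; Theta: 14

Standard divisor 421690/44 ≈ 9583.864; standard quotas: Eta 7.934, Epsilon 12.091, Zeta 6.714, Alpha 2.272, Gamma 1.394, Theta 13.595.
Rounding down gives 7, 12, 6, 2, 1, 13 = 41 seats, so the divisor must be adjusted.
With modified divisor 9100: modified quotas Eta 8.356, Epsilon 12.734, Zeta 7.071, Alpha 2.392, Gamma 1.468, Theta 14.318.
Rounding down: Eta 8, Epsilon 12, Zeta 7, Alpha 2, Gamma 1, Theta 14 (total 44).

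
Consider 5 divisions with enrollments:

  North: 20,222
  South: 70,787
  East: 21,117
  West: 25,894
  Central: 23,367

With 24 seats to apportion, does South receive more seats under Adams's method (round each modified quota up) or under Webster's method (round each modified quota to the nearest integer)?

Webster

Adams: North 3, South 10, East 3, West 4, Central 4.
Webster: North 3, South 11, East 3, West 4, Central 3.
South gets 10 under Adams and 11 under Webster.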